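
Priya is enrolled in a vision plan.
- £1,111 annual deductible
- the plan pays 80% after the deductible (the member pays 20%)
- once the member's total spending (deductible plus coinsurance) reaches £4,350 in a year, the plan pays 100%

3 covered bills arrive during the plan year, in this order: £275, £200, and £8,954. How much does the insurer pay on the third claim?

£6,654.40

Claim 1 (£275): all of it applies to the deductible. Member pays £275; OOP now £275. Plan pays £275 − £275 = £0.
Claim 2 (£200): all of it applies to the deductible. Member pays £200; OOP now £475. Insurer: £200 − £200 = £0.
Claim 3 (£8,954): deductible takes £636, £8,318 remains; member's 20% is £1,663.60. Member owes £2,299.60 (running OOP £2,774.60). Insurer: £8,954 − £2,299.60 = £6,654.40.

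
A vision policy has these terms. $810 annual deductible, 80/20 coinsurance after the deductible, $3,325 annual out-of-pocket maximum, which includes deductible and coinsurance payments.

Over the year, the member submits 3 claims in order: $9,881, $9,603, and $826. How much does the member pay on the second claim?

Claim 1 — $9,881: $810 finishes the deductible; $9,071 goes to coinsurance; member's 20% is $1,814.20. Cost to member: $2,624.20. OOP to date $2,624.20.
Claim 2 — $9,603: 20% coinsurance on $9,603 = $1,920.60. Adding that to $2,624.20 gives $4,544.80, past the $3,325 cap; member pays only $3,325 − $2,624.20 = $700.80.

$700.80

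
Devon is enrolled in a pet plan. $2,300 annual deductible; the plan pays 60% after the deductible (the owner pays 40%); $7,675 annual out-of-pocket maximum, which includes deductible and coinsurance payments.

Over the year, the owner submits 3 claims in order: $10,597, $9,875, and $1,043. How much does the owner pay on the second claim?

$2,056.20

Bill 1, $10,597: $2,300 to deductible, leaving $8,297; coinsurance $8,297 × 40% = $3,318.80. Cost to owner: $5,618.80. OOP to date $5,618.80.
Bill 2, $9,875: deductible met; 40% of $9,875 = $3,950. That would push OOP to $9,568.80, over the $7,675 cap, so owner pays $7,675 − $5,618.80 = $2,056.20.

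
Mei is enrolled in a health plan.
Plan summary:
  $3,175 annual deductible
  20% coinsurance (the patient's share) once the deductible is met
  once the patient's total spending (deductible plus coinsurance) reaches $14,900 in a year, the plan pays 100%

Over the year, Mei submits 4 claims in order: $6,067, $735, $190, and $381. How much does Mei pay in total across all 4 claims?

Bill 1, $6,067: $3,175 to deductible, leaving $2,892; 20% of $2,892 = $578.40. Patient owes $3,753.40 (running OOP $3,753.40).
Bill 2, $735: deductible already satisfied, so patient's share is 20% × $735 = $147. Cost to patient: $147. OOP to date $3,900.40.
Bill 3, $190: deductible already satisfied, so patient's share is 20% × $190 = $38. Cost to patient: $38. OOP to date $3,938.40.
Bill 4, $381: deductible already satisfied, so patient's share is 20% × $381 = $76.20. Patient pays $76.20; OOP now $4,014.60.
Total paid by the patient: $3,753.40 + $147 + $38 + $76.20 = $4,014.60.

$4,014.60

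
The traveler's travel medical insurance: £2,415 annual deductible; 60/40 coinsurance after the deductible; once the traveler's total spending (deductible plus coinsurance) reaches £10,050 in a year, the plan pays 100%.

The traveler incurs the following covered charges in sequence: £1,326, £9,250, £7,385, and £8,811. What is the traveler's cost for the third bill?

£2,954

Claim 1 (£1,326): entire amount goes to the deductible. Traveler pays £1,326; OOP now £1,326.
Claim 2 (£9,250): £1,089 finishes the deductible; £8,161 goes to coinsurance; coinsurance £8,161 × 40% = £3,264.40. Traveler pays £4,353.40; OOP now £5,679.40.
Claim 3 (£7,385): deductible met; 40% of £7,385 = £2,954. Traveler owes £2,954 (running OOP £8,633.40).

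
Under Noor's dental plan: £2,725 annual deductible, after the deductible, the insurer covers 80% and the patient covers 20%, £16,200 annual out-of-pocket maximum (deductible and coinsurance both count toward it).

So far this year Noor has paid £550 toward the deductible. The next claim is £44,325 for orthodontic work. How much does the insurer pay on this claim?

£33,720

Deductible still to meet: £2,725 − £550 = £2,175.
After the £2,175 deductible portion, £44,325 − £2,175 = £42,150 is subject to coinsurance.
Patient's 20% share of £42,150 is £8,430.
So the patient owes £2,175 + £8,430 = £10,605 before any cap.
Cumulative spending £550 + £10,605 = £11,155 stays under the £16,200 maximum.
The insurer covers the remainder: £44,325 − £10,605 = £33,720.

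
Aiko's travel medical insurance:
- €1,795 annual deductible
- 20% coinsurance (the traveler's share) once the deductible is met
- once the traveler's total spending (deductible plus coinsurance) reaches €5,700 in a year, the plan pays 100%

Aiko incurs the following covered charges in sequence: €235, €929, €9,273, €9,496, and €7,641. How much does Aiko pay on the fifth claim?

€277.40

#1 (€235): entire amount goes to the deductible. Cost to traveler: €235. OOP to date €235.
#2 (€929): entire amount goes to the deductible. Traveler pays €929; OOP now €1,164.
#3 (€9,273): €631 to deductible, leaving €8,642; coinsurance €8,642 × 20% = €1,728.40. Traveler owes €2,359.40 (running OOP €3,523.40).
#4 (€9,496): 20% coinsurance on €9,496 = €1,899.20. Traveler owes €1,899.20 (running OOP €5,422.60).
#5 (€7,641): deductible already satisfied, so traveler's share is 20% × €7,641 = €1,528.20. OOP would hit €6,950.80 > €5,700, so the cap limits the traveler to €5,700 − €5,422.60 = €277.40.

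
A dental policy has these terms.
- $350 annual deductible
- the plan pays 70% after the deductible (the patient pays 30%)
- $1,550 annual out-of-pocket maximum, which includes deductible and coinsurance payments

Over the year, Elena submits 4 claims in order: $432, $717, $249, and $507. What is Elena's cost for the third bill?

$74.70

Claim 1 ($432): $350 to deductible, leaving $82; patient's 30% is $24.60. Patient pays $374.60; OOP now $374.60.
Claim 2 ($717): 30% coinsurance on $717 = $215.10. Patient pays $215.10; OOP now $589.70.
Claim 3 ($249): deductible already satisfied, so patient's share is 30% × $249 = $74.70. Patient owes $74.70 (running OOP $664.40).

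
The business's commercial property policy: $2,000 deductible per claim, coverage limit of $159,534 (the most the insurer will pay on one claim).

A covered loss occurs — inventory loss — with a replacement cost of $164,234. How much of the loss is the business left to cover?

$4,700

After the deductible, $164,234 − $2,000 = $162,234 remains.
$162,234 exceeds the $159,534 limit, so the insurer pays the limit: $159,534.
Business's share is the uncovered remainder: $164,234 − $159,534 = $4,700.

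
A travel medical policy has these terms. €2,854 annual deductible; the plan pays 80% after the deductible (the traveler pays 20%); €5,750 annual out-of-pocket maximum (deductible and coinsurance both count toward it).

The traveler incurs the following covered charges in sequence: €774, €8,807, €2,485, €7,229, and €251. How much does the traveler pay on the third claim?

Claim 1 (€774): fully absorbed by the deductible. Traveler owes €774 (running OOP €774).
Claim 2 (€8,807): €2,080 to deductible, leaving €6,727; 20% of €6,727 = €1,345.40. Traveler owes €3,425.40 (running OOP €4,199.40).
Claim 3 (€2,485): 20% coinsurance on €2,485 = €497. Cost to traveler: €497. OOP to date €4,696.40.

€497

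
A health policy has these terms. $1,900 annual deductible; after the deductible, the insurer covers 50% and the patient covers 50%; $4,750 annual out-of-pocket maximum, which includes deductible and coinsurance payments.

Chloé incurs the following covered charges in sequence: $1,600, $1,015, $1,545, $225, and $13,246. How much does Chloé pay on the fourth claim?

#1 ($1,600): entire amount goes to the deductible. Patient owes $1,600 (running OOP $1,600).
#2 ($1,015): $300 to deductible, leaving $715; patient's 50% is $357.50. Cost to patient: $657.50. OOP to date $2,257.50.
#3 ($1,545): deductible met; 50% of $1,545 = $772.50. Cost to patient: $772.50. OOP to date $3,030.
#4 ($225): deductible already satisfied, so patient's share is 50% × $225 = $112.50. Cost to patient: $112.50. OOP to date $3,142.50.

$112.50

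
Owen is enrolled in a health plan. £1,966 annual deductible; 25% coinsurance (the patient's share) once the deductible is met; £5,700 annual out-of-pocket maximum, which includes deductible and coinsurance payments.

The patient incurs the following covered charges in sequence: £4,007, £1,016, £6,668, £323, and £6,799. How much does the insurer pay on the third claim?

£5,001

#1 (£4,007): £1,966 finishes the deductible; £2,041 goes to coinsurance; patient's 25% is £510.25. Patient pays £2,476.25; OOP now £2,476.25. Plan pays £4,007 − £2,476.25 = £1,530.75.
#2 (£1,016): deductible already satisfied, so patient's share is 25% × £1,016 = £254. Cost to patient: £254. OOP to date £2,730.25. Plan pays £1,016 − £254 = £762.
#3 (£6,668): deductible met; 25% of £6,668 = £1,667. Cost to patient: £1,667. OOP to date £4,397.25. Plan pays £6,668 − £1,667 = £5,001.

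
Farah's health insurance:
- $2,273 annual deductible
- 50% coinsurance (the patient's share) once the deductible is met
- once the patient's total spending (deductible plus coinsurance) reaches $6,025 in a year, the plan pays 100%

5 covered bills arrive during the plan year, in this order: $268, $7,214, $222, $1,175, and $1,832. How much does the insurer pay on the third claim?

$111

Claim 1 ($268): fully absorbed by the deductible. Patient owes $268 (running OOP $268). Insurer: $268 − $268 = $0.
Claim 2 ($7,214): $2,005 finishes the deductible; $5,209 goes to coinsurance; coinsurance $5,209 × 50% = $2,604.50. Cost to patient: $4,609.50. OOP to date $4,877.50. Plan pays $7,214 − $4,609.50 = $2,604.50.
Claim 3 ($222): deductible already satisfied, so patient's share is 50% × $222 = $111. Patient pays $111; OOP now $4,988.50. Plan pays $222 − $111 = $111.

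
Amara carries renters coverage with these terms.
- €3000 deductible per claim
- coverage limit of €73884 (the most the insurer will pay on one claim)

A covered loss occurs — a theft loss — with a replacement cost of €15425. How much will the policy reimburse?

€12425

Less the €3000 deductible: €15425 − €3000 = €12425.
€12425 is within the €73884 limit, so the insurer pays €12425.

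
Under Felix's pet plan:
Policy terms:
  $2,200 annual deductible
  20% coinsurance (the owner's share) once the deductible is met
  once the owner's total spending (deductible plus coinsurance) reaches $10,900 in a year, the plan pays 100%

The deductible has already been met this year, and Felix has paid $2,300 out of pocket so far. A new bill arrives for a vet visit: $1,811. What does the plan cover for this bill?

$1,448.80

The deductible is already satisfied, so the full bill goes to coinsurance.
Coinsurance: $1,811 × 20% = $362.20.
Total out-of-pocket so far would be $2,300 + $362.20 = $2,662.20, below the $10,900 cap — no reduction.
The plan picks up $1,811 − $362.20 = $1,448.80.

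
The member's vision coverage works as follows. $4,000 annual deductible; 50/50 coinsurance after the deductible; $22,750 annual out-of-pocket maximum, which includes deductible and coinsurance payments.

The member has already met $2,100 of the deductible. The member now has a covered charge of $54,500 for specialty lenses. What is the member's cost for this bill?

$20,650

Deductible still to meet: $4,000 − $2,100 = $1,900.
The remaining $52,600 (= $54,500 − $1,900) moves to coinsurance.
50% of $52,600 = $26,300 falls to the member.
That puts the member's cost at $1,900 + $26,300 = $28,200 before any cap.
Year-to-date out-of-pocket would reach $2,100 + $28,200 = $30,300, above the $22,750 maximum, so the member pays only $22,750 − $2,100 = $20,650.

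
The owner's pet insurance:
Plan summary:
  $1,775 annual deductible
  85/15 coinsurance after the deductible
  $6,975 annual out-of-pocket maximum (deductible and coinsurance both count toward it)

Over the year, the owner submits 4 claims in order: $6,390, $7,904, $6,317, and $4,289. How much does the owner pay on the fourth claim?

$643.35

Claim 1 ($6,390): $1,775 finishes the deductible; $4,615 goes to coinsurance; coinsurance $4,615 × 15% = $692.25. Owner pays $2,467.25; OOP now $2,467.25.
Claim 2 ($7,904): deductible met; 15% of $7,904 = $1,185.60. Owner owes $1,185.60 (running OOP $3,652.85).
Claim 3 ($6,317): deductible already satisfied, so owner's share is 15% × $6,317 = $947.55. Owner owes $947.55 (running OOP $4,600.40).
Claim 4 ($4,289): deductible met; 15% of $4,289 = $643.35. Owner pays $643.35; OOP now $5,243.75.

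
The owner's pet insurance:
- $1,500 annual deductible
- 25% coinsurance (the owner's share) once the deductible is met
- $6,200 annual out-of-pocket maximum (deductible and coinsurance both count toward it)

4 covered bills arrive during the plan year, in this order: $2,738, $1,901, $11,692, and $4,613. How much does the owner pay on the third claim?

$2,923

Claim 1 — $2,738: $1,500 to deductible, leaving $1,238; coinsurance $1,238 × 25% = $309.50. Cost to owner: $1,809.50. OOP to date $1,809.50.
Claim 2 — $1,901: 25% coinsurance on $1,901 = $475.25. Owner pays $475.25; OOP now $2,284.75.
Claim 3 — $11,692: deductible met; 25% of $11,692 = $2,923. Cost to owner: $2,923. OOP to date $5,207.75.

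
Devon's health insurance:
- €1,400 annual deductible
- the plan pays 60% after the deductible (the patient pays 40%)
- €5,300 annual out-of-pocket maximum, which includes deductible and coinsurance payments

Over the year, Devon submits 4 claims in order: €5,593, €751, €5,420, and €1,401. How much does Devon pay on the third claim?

Claim 1 — €5,593: €1,400 to deductible, leaving €4,193; 40% of €4,193 = €1,677.20. Patient pays €3,077.20; OOP now €3,077.20.
Claim 2 — €751: deductible already satisfied, so patient's share is 40% × €751 = €300.40. Patient owes €300.40 (running OOP €3,377.60).
Claim 3 — €5,420: 40% coinsurance on €5,420 = €2,168. OOP would hit €5,545.60 > €5,300, so the cap limits the patient to €5,300 − €3,377.60 = €1,922.40.

€1,922.40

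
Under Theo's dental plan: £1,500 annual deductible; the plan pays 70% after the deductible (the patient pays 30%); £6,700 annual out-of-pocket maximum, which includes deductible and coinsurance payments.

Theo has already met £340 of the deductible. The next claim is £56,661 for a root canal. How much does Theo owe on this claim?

Deductible still to meet: £1,500 − £340 = £1,160.
After the £1,160 deductible portion, £56,661 − £1,160 = £55,501 is subject to coinsurance.
Patient's 30% share of £55,501 is £16,650.30.
So the patient owes £1,160 + £16,650.30 = £17,810.30 before any cap.
Adding £17,810.30 to the £340 already spent would give £18,150.30, which exceeds the £6,700 cap; the patient pays just £6,700 − £340 = £6,360.

£6,360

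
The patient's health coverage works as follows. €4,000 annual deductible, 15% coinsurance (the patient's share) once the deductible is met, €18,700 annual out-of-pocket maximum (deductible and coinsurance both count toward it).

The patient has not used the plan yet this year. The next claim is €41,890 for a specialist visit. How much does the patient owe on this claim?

€9,683.50

The full €4,000 deductible is still open; €4,000 of this bill applies to it.
That leaves €41,890 − €4,000 = €37,890 for coinsurance.
Patient's 15% share of €37,890 is €5,683.50.
So the patient owes €4,000 + €5,683.50 = €9,683.50 before any cap.
Total out-of-pocket so far would be €0 + €9,683.50 = €9,683.50, below the €18,700 cap — no reduction.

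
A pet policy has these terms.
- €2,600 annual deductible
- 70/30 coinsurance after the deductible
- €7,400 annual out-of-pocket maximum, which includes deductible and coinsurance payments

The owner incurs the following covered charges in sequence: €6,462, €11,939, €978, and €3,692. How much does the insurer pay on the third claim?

#1 (€6,462): €2,600 to deductible, leaving €3,862; 30% of €3,862 = €1,158.60. Owner pays €3,758.60; OOP now €3,758.60. Insurer: €6,462 − €3,758.60 = €2,703.40.
#2 (€11,939): deductible already satisfied, so owner's share is 30% × €11,939 = €3,581.70. Owner owes €3,581.70 (running OOP €7,340.30). Plan pays €11,939 − €3,581.70 = €8,357.30.
#3 (€978): deductible already satisfied, so owner's share is 30% × €978 = €293.40. Adding that to €7,340.30 gives €7,633.70, past the €7,400 cap; owner pays only €7,400 − €7,340.30 = €59.70. Plan pays €978 − €59.70 = €918.30.

€918.30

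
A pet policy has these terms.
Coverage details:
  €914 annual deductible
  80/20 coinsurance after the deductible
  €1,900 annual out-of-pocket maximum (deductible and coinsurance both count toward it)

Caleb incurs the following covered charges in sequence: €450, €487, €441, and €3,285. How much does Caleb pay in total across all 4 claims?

Claim 1 (€450): all of it applies to the deductible. Owner owes €450 (running OOP €450).
Claim 2 (€487): €464 to deductible, leaving €23; coinsurance €23 × 20% = €4.60. Owner pays €468.60; OOP now €918.60.
Claim 3 (€441): 20% coinsurance on €441 = €88.20. Cost to owner: €88.20. OOP to date €1,006.80.
Claim 4 (€3,285): deductible met; 20% of €3,285 = €657. Owner owes €657 (running OOP €1,663.80).
Total paid by the owner: €450 + €468.60 + €88.20 + €657 = €1,663.80.

€1,663.80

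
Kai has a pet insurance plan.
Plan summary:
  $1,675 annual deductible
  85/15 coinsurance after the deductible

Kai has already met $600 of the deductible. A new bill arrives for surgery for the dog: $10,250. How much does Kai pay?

Remaining deductible: $1,675 − $600 = $1,075.
The remaining $9,175 (= $10,250 − $1,075) moves to coinsurance.
15% of $9,175 = $1,376.25 falls to the owner.
Owner responsibility: $1,075 + $1,376.25 = $2,451.25.

$2,451.25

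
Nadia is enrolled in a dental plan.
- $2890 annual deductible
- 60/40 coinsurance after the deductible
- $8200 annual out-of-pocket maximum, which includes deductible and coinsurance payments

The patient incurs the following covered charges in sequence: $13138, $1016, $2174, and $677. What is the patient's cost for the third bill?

$804.40

Bill 1, $13138: $2890 to deductible, leaving $10248; patient's 40% is $4099.20. Patient pays $6989.20; OOP now $6989.20.
Bill 2, $1016: deductible already satisfied, so patient's share is 40% × $1016 = $406.40. Patient owes $406.40 (running OOP $7395.60).
Bill 3, $2174: deductible met; 40% of $2174 = $869.60. Adding that to $7395.60 gives $8265.20, past the $8200 cap; patient pays only $8200 − $7395.60 = $804.40.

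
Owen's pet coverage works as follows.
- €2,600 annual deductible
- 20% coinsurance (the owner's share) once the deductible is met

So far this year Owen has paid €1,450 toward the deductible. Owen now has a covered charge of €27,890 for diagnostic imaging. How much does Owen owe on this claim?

Remaining deductible: €2,600 − €1,450 = €1,150.
After the €1,150 deductible portion, €27,890 − €1,150 = €26,740 is subject to coinsurance.
Coinsurance: €26,740 × 20% = €5,348.
That puts the owner's cost at €1,150 + €5,348 = €6,498.

€6,498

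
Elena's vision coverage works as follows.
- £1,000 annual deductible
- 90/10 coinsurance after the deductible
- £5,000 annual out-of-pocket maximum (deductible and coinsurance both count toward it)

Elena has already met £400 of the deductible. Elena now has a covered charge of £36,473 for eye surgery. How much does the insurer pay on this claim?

£32,285.70

Remaining deductible: £1,000 − £400 = £600.
That leaves £36,473 − £600 = £35,873 for coinsurance.
Coinsurance: £35,873 × 10% = £3,587.30.
That puts the member's cost at £600 + £3,587.30 = £4,187.30 before any cap.
Cumulative spending £400 + £4,187.30 = £4,587.30 stays under the £5,000 maximum.
Insurer pays the balance: £36,473 − £4,187.30 = £32,285.70.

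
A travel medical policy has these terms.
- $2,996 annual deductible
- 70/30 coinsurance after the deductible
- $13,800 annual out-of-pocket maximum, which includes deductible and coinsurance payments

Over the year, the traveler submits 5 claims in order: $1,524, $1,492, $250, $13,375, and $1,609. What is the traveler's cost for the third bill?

Bill 1, $1,524: entire amount goes to the deductible. Traveler owes $1,524 (running OOP $1,524).
Bill 2, $1,492: $1,472 finishes the deductible; $20 goes to coinsurance; 30% of $20 = $6. Traveler owes $1,478 (running OOP $3,002).
Bill 3, $250: 30% coinsurance on $250 = $75. Traveler pays $75; OOP now $3,077.

$75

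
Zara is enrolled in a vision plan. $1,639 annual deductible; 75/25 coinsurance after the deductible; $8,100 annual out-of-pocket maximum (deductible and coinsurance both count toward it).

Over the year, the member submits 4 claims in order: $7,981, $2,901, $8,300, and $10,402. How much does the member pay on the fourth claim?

#1 ($7,981): $1,639 finishes the deductible; $6,342 goes to coinsurance; member's 25% is $1,585.50. Cost to member: $3,224.50. OOP to date $3,224.50.
#2 ($2,901): deductible met; 25% of $2,901 = $725.25. Cost to member: $725.25. OOP to date $3,949.75.
#3 ($8,300): deductible met; 25% of $8,300 = $2,075. Cost to member: $2,075. OOP to date $6,024.75.
#4 ($10,402): 25% coinsurance on $10,402 = $2,600.50. Adding that to $6,024.75 gives $8,625.25, past the $8,100 cap; member pays only $8,100 − $6,024.75 = $2,075.25.

$2,075.25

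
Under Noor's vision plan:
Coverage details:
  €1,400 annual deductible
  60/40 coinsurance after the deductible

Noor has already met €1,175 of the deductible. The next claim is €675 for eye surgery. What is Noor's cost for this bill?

Remaining deductible: €1,400 − €1,175 = €225.
The remaining €450 (= €675 − €225) moves to coinsurance.
40% of €450 = €180 falls to the member.
Member responsibility: €225 + €180 = €405.

€405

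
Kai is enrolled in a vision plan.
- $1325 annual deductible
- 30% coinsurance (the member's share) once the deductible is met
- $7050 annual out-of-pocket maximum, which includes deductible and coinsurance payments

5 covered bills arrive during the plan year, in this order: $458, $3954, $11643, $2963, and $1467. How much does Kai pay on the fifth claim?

$417.10

Claim 1 — $458: all of it applies to the deductible. Cost to member: $458. OOP to date $458.
Claim 2 — $3954: deductible takes $867, $3087 remains; coinsurance $3087 × 30% = $926.10. Member owes $1793.10 (running OOP $2251.10).
Claim 3 — $11643: deductible already satisfied, so member's share is 30% × $11643 = $3492.90. Cost to member: $3492.90. OOP to date $5744.
Claim 4 — $2963: deductible already satisfied, so member's share is 30% × $2963 = $888.90. Member pays $888.90; OOP now $6632.90.
Claim 5 — $1467: deductible already satisfied, so member's share is 30% × $1467 = $440.10. That would push OOP to $7073, over the $7050 cap, so member pays $7050 − $6632.90 = $417.10.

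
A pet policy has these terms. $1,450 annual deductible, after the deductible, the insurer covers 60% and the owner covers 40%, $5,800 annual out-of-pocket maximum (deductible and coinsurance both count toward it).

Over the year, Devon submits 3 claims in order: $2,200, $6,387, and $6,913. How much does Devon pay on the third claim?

Claim 1 ($2,200): $1,450 to deductible, leaving $750; 40% of $750 = $300. Cost to owner: $1,750. OOP to date $1,750.
Claim 2 ($6,387): deductible met; 40% of $6,387 = $2,554.80. Owner pays $2,554.80; OOP now $4,304.80.
Claim 3 ($6,913): deductible met; 40% of $6,913 = $2,765.20. Adding that to $4,304.80 gives $7,070, past the $5,800 cap; owner pays only $5,800 − $4,304.80 = $1,495.20.

$1,495.20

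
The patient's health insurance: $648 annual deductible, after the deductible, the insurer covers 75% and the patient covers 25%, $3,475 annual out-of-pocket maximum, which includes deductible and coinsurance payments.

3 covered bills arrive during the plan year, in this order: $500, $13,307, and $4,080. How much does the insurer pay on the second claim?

$10,332

Claim 1 — $500: fully absorbed by the deductible. Cost to patient: $500. OOP to date $500. Insurer: $500 − $500 = $0.
Claim 2 — $13,307: $148 finishes the deductible; $13,159 goes to coinsurance; 25% of $13,159 = $3,289.75. Deductible plus coinsurance: $148 + $3,289.75 = $3,437.75. Adding that to $500 gives $3,937.75, past the $3,475 cap; patient pays only $3,475 − $500 = $2,975. Plan pays $13,307 − $2,975 = $10,332.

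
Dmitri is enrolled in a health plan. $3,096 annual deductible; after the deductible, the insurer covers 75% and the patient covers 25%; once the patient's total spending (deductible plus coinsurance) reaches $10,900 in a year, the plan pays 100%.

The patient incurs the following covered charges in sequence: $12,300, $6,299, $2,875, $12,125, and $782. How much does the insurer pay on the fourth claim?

#1 ($12,300): $3,096 finishes the deductible; $9,204 goes to coinsurance; coinsurance $9,204 × 25% = $2,301. Patient owes $5,397 (running OOP $5,397). Plan pays $12,300 − $5,397 = $6,903.
#2 ($6,299): deductible already satisfied, so patient's share is 25% × $6,299 = $1,574.75. Cost to patient: $1,574.75. OOP to date $6,971.75. Plan pays $6,299 − $1,574.75 = $4,724.25.
#3 ($2,875): deductible already satisfied, so patient's share is 25% × $2,875 = $718.75. Patient owes $718.75 (running OOP $7,690.50). Plan pays $2,875 − $718.75 = $2,156.25.
#4 ($12,125): deductible already satisfied, so patient's share is 25% × $12,125 = $3,031.25. Patient owes $3,031.25 (running OOP $10,721.75). Plan pays $12,125 − $3,031.25 = $9,093.75.

$9,093.75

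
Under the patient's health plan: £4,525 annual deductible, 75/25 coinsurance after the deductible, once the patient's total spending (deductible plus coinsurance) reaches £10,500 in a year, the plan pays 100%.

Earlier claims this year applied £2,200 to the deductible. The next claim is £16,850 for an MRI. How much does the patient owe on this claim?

£5,956.25

£2,200 of the £4,525 deductible is already met, leaving £2,325.
After the £2,325 deductible portion, £16,850 − £2,325 = £14,525 is subject to coinsurance.
25% of £14,525 = £3,631.25 falls to the patient.
That puts the patient's cost at £2,325 + £3,631.25 = £5,956.25 before any cap.
Year-to-date out-of-pocket becomes £2,200 + £5,956.25 = £8,156.25, still under the £10,500 maximum, so no cap applies.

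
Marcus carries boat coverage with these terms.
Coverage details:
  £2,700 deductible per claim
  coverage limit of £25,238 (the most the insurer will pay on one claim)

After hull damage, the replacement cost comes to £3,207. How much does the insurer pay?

£507

After the deductible, £3,207 − £2,700 = £507 remains.
£507 is within the £25,238 limit, so the insurer pays £507.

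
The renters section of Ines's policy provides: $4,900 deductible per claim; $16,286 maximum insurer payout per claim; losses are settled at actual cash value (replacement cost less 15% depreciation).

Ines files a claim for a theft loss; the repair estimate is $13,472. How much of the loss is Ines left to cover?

$6,920.80

Depreciate 15%: the covered value is $13,472 × 0.85 = $11,451.20.
Subtract the deductible: $11,451.20 − $4,900 = $6,551.20.
That's under the $16,286 cap, so the insurer reimburses the full $6,551.20.
Out of pocket: $13,472 − $6,551.20 = $6,920.80.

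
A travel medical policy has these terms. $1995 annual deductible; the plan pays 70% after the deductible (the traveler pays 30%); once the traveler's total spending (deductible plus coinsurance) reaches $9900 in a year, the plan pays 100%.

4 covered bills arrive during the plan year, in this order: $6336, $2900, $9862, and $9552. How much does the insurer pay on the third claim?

#1 ($6336): $1995 to deductible, leaving $4341; 30% of $4341 = $1302.30. Cost to traveler: $3297.30. OOP to date $3297.30. Plan pays $6336 − $3297.30 = $3038.70.
#2 ($2900): deductible met; 30% of $2900 = $870. Traveler owes $870 (running OOP $4167.30). Plan pays $2900 − $870 = $2030.
#3 ($9862): 30% coinsurance on $9862 = $2958.60. Traveler pays $2958.60; OOP now $7125.90. Insurer: $9862 − $2958.60 = $6903.40.

$6903.40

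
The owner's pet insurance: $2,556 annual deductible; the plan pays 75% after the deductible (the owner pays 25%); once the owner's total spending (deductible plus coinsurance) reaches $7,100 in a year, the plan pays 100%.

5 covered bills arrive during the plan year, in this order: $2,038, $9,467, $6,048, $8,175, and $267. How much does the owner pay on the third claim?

$1,512

#1 ($2,038): all of it applies to the deductible. Owner pays $2,038; OOP now $2,038.
#2 ($9,467): deductible takes $518, $8,949 remains; owner's 25% is $2,237.25. Cost to owner: $2,755.25. OOP to date $4,793.25.
#3 ($6,048): 25% coinsurance on $6,048 = $1,512. Owner owes $1,512 (running OOP $6,305.25).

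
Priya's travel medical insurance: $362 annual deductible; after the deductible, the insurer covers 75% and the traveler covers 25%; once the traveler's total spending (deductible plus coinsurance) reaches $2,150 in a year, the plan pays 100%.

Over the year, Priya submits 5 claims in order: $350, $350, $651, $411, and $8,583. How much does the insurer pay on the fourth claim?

Claim 1 ($350): entire amount goes to the deductible. Traveler pays $350; OOP now $350. Plan pays $350 − $350 = $0.
Claim 2 ($350): $12 finishes the deductible; $338 goes to coinsurance; 25% of $338 = $84.50. Traveler pays $96.50; OOP now $446.50. Plan pays $350 − $96.50 = $253.50.
Claim 3 ($651): deductible met; 25% of $651 = $162.75. Traveler owes $162.75 (running OOP $609.25). Plan pays $651 − $162.75 = $488.25.
Claim 4 ($411): deductible met; 25% of $411 = $102.75. Traveler owes $102.75 (running OOP $712). Insurer: $411 − $102.75 = $308.25.

$308.25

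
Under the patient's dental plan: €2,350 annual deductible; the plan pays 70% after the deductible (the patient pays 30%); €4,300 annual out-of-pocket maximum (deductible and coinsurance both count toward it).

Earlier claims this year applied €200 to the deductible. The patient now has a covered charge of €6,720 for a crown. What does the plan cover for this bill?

€3,199

Deductible still to meet: €2,350 − €200 = €2,150.
After the €2,150 deductible portion, €6,720 − €2,150 = €4,570 is subject to coinsurance.
30% of €4,570 = €1,371 falls to the patient.
So the patient owes €2,150 + €1,371 = €3,521 before any cap.
Cumulative spending €200 + €3,521 = €3,721 stays under the €4,300 maximum.
The plan picks up €6,720 − €3,521 = €3,199.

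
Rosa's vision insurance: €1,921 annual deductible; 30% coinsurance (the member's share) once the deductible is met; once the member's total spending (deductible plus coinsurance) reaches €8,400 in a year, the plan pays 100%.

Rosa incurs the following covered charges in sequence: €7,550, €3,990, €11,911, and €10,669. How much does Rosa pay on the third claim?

€3,573.30

#1 (€7,550): €1,921 finishes the deductible; €5,629 goes to coinsurance; coinsurance €5,629 × 30% = €1,688.70. Member pays €3,609.70; OOP now €3,609.70.
#2 (€3,990): deductible met; 30% of €3,990 = €1,197. Member pays €1,197; OOP now €4,806.70.
#3 (€11,911): deductible met; 30% of €11,911 = €3,573.30. Member pays €3,573.30; OOP now €8,380.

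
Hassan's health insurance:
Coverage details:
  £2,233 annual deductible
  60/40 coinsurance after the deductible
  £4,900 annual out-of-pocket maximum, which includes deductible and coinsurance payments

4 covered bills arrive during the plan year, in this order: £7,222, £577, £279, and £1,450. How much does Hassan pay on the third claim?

Claim 1 — £7,222: deductible takes £2,233, £4,989 remains; patient's 40% is £1,995.60. Patient owes £4,228.60 (running OOP £4,228.60).
Claim 2 — £577: deductible met; 40% of £577 = £230.80. Patient owes £230.80 (running OOP £4,459.40).
Claim 3 — £279: 40% coinsurance on £279 = £111.60. Patient pays £111.60; OOP now £4,571.

£111.60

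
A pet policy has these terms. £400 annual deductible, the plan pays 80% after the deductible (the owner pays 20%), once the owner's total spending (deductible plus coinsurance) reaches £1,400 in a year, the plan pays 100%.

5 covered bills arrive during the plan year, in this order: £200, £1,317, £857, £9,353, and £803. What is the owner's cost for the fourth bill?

£605.20

Claim 1 (£200): fully absorbed by the deductible. Owner pays £200; OOP now £200.
Claim 2 (£1,317): £200 to deductible, leaving £1,117; coinsurance £1,117 × 20% = £223.40. Cost to owner: £423.40. OOP to date £623.40.
Claim 3 (£857): deductible already satisfied, so owner's share is 20% × £857 = £171.40. Cost to owner: £171.40. OOP to date £794.80.
Claim 4 (£9,353): deductible already satisfied, so owner's share is 20% × £9,353 = £1,870.60. OOP would hit £2,665.40 > £1,400, so the cap limits the owner to £1,400 − £794.80 = £605.20.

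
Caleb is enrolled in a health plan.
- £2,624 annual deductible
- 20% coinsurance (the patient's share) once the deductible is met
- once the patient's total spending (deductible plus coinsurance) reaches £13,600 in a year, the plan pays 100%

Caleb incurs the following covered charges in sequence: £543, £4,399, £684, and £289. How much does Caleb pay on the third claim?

Bill 1, £543: fully absorbed by the deductible. Patient owes £543 (running OOP £543).
Bill 2, £4,399: £2,081 to deductible, leaving £2,318; coinsurance £2,318 × 20% = £463.60. Cost to patient: £2,544.60. OOP to date £3,087.60.
Bill 3, £684: deductible met; 20% of £684 = £136.80. Cost to patient: £136.80. OOP to date £3,224.40.

£136.80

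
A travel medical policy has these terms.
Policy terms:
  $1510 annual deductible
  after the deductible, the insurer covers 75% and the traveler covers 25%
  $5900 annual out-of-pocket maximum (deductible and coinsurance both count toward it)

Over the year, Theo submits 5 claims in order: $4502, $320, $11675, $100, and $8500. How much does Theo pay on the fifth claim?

$618.25

#1 ($4502): deductible takes $1510, $2992 remains; 25% of $2992 = $748. Cost to traveler: $2258. OOP to date $2258.
#2 ($320): deductible already satisfied, so traveler's share is 25% × $320 = $80. Cost to traveler: $80. OOP to date $2338.
#3 ($11675): deductible already satisfied, so traveler's share is 25% × $11675 = $2918.75. Cost to traveler: $2918.75. OOP to date $5256.75.
#4 ($100): 25% coinsurance on $100 = $25. Cost to traveler: $25. OOP to date $5281.75.
#5 ($8500): deductible met; 25% of $8500 = $2125. Adding that to $5281.75 gives $7406.75, past the $5900 cap; traveler pays only $5900 − $5281.75 = $618.25.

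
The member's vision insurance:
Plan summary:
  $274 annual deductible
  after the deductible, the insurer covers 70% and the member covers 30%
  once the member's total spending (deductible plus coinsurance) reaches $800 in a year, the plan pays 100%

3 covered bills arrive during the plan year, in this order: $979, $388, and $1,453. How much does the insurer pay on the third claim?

$1,254.90

Bill 1, $979: $274 finishes the deductible; $705 goes to coinsurance; coinsurance $705 × 30% = $211.50. Cost to member: $485.50. OOP to date $485.50. Insurer: $979 − $485.50 = $493.50.
Bill 2, $388: deductible already satisfied, so member's share is 30% × $388 = $116.40. Member owes $116.40 (running OOP $601.90). Plan pays $388 − $116.40 = $271.60.
Bill 3, $1,453: deductible met; 30% of $1,453 = $435.90. Adding that to $601.90 gives $1,037.80, past the $800 cap; member pays only $800 − $601.90 = $198.10. Insurer: $1,453 − $198.10 = $1,254.90.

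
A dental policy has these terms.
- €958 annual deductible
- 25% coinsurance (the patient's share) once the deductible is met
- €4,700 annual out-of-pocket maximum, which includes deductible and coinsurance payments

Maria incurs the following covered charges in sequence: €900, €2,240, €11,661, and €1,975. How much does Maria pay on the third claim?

€2,915.25

#1 (€900): entire amount goes to the deductible. Patient pays €900; OOP now €900.
#2 (€2,240): deductible takes €58, €2,182 remains; coinsurance €2,182 × 25% = €545.50. Patient owes €603.50 (running OOP €1,503.50).
#3 (€11,661): deductible already satisfied, so patient's share is 25% × €11,661 = €2,915.25. Patient owes €2,915.25 (running OOP €4,418.75).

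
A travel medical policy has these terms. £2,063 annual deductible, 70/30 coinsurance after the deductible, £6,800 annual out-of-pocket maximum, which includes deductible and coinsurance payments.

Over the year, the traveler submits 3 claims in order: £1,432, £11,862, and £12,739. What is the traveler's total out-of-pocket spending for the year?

Claim 1 (£1,432): all of it applies to the deductible. Cost to traveler: £1,432. OOP to date £1,432.
Claim 2 (£11,862): deductible takes £631, £11,231 remains; 30% of £11,231 = £3,369.30. Traveler owes £4,000.30 (running OOP £5,432.30).
Claim 3 (£12,739): deductible already satisfied, so traveler's share is 30% × £12,739 = £3,821.70. Adding that to £5,432.30 gives £9,254, past the £6,800 cap; traveler pays only £6,800 − £5,432.30 = £1,367.70.
Summing the traveler's payments: £1,432 + £4,000.30 + £1,367.70 = £6,800.

£6,800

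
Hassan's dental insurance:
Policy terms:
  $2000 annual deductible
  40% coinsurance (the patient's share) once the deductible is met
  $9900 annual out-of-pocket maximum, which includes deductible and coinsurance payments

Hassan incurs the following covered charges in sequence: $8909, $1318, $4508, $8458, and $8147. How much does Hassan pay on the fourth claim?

Claim 1 — $8909: $2000 finishes the deductible; $6909 goes to coinsurance; coinsurance $6909 × 40% = $2763.60. Patient owes $4763.60 (running OOP $4763.60).
Claim 2 — $1318: 40% coinsurance on $1318 = $527.20. Patient owes $527.20 (running OOP $5290.80).
Claim 3 — $4508: 40% coinsurance on $4508 = $1803.20. Patient pays $1803.20; OOP now $7094.
Claim 4 — $8458: deductible already satisfied, so patient's share is 40% × $8458 = $3383.20. That would push OOP to $10477.20, over the $9900 cap, so patient pays $9900 − $7094 = $2806.

$2806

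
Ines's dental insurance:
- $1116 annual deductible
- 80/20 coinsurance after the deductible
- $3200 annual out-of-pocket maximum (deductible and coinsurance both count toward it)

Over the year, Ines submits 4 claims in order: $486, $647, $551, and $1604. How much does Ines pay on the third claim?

$110.20

Claim 1 — $486: all of it applies to the deductible. Patient owes $486 (running OOP $486).
Claim 2 — $647: $630 finishes the deductible; $17 goes to coinsurance; 20% of $17 = $3.40. Cost to patient: $633.40. OOP to date $1119.40.
Claim 3 — $551: 20% coinsurance on $551 = $110.20. Patient owes $110.20 (running OOP $1229.60).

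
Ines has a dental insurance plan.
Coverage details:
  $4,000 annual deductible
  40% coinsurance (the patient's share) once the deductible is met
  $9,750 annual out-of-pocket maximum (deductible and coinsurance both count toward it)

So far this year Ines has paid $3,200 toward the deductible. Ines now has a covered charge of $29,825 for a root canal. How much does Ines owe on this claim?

$6,550

Deductible still to meet: $4,000 − $3,200 = $800.
After the $800 deductible portion, $29,825 − $800 = $29,025 is subject to coinsurance.
Coinsurance: $29,025 × 40% = $11,610.
Patient responsibility before any cap: $800 + $11,610 = $12,410.
That would bring total out-of-pocket to $15,610, past the $9,750 cap. The patient is capped at $9,750 − $3,200 = $6,550 on this claim.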